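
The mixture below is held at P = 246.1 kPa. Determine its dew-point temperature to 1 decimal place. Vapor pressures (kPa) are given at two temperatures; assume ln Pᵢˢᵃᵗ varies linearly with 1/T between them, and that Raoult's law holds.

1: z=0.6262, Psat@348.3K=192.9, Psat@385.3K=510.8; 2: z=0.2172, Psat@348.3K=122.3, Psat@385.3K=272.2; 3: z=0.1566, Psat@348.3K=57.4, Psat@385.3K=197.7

Dew-point temperature: Σzᵢ·P/Pᵢˢᵃᵗ(T) = 1. Interpolate ln Pᵢˢᵃᵗ = aᵢ + bᵢ/T.
  T = 348.3 K: ΣzᵢP/Pᵢˢᵃᵗ = 1.9074
  T = 385.3 K: ΣzᵢP/Pᵢˢᵃᵗ = 0.6930
  T = 366.8 K: ΣzᵢP/Pᵢˢᵃᵗ = 1.1168
  T = 376.1 K: ΣzᵢP/Pᵢˢᵃᵗ = 0.8728
  T = 371.5 K: ΣzᵢP/Pᵢˢᵃᵗ = 0.9843
  T = 369.1 K: ΣzᵢP/Pᵢˢᵃᵗ = 1.0494
Interpolating between 369.1 K and 371.5 K gives T ≈ 370.9 K.

T = 370.9 K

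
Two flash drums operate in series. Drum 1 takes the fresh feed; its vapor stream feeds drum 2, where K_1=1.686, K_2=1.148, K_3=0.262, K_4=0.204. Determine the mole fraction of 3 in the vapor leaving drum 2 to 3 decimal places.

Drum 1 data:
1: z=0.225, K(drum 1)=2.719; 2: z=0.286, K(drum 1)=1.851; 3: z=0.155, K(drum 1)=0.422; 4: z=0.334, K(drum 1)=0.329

Drum 1:
Let ψ₁ = V/F and solve Σ zᵢ(Kᵢ−1)/(1+ψ₁(Kᵢ−1)) = 0.
g(0) = ΣzᵢKᵢ − 1 = 0.316 and g(1) = 1 − Σzᵢ/Kᵢ = -0.620, so a root lies in (0, 1).
Newton iteration, ψ₁⁰ = 0.59:
  ψ₁ = 0.590: g = -0.1529, g' = -0.787 → ψ₁ = 0.396
  ψ₁ = 0.396: g = -0.0090, g' = -0.717 → ψ₁ = 0.383
Converged at ψ₁ = 0.383.
Drum-1 compositions:
  1: x = 0.136, y = 0.369
  2: x = 0.216, y = 0.399
  3: x = 0.199, y = 0.084
  4: x = 0.450, y = 0.148
Drum-2 feed = drum-1 vapor: z₂ = (0.3689, 0.3992, 0.0840, 0.1479).
Drum 2:
Rachford–Rice: g(ψ₂) = Σ zᵢ(Kᵢ−1)/(1+ψ₂(Kᵢ−1)) = 0.
Feasibility: ΣzᵢKᵢ = 1.132, Σzᵢ/Kᵢ = 1.612 — both > 1, two phases present.
Iterate (Newton) starting at ψ₂ = 0.6:
  ψ₂ = 0.600: g = -0.1031, g' = -0.585 → ψ₂ = 0.424
  ψ₂ = 0.424: g = -0.0163, g' = -0.422 → ψ₂ = 0.385
  ψ₂ = 0.385: g = -0.0004, g' = -0.401 → ψ₂ = 0.384
Converged at ψ₂ = 0.384.
  1: x = 0.292, y = 0.492
  2: x = 0.378, y = 0.434
  3: x = 0.117, y = 0.031
  4: x = 0.213, y = 0.043

y_3 (drum 2) = 0.031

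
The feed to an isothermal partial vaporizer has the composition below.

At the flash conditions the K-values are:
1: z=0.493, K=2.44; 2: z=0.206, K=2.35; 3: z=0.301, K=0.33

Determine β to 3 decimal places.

β = 0.830

Rachford–Rice: g(β) = Σ zᵢ(Kᵢ−1)/(1+β(Kᵢ−1)) = 0.
Feasibility: ΣzᵢKᵢ = 1.786, Σzᵢ/Kᵢ = 1.202 — both > 1, two phases present.
Newton iteration, β⁰ = 0.5:
  β = 0.500: g = 0.2755, g' = -0.785 → β = 0.851
  β = 0.851: g = -0.0208, g' = -1.019 → β = 0.831
  β = 0.831: g = -0.0004, g' = -0.982 → β = 0.830
Converged at β = 0.830.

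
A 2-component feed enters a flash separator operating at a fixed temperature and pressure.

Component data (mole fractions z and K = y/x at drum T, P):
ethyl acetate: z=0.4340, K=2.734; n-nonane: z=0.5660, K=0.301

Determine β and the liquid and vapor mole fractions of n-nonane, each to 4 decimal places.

β = 0.2945, x_n-nonane = 0.7127, y_n-nonane = 0.2145

Let β = V/F and solve Σ zᵢ(Kᵢ−1)/(1+β(Kᵢ−1)) = 0.
Feasibility: ΣzᵢKᵢ = 1.3569, Σzᵢ/Kᵢ = 2.0391 — both > 1, two phases present.
Binary case is linear: z₁(K₁−1)(1+β(K₂−1)) + z₂(K₂−1)(1+β(K₁−1)) = 0
⇒ β = [z₁(K₁−1)+z₂(K₂−1)] / [−(K₁−1)(K₂−1)] = 0.35692/1.21207 = 0.2945
Compositions from xᵢ = zᵢ/(1+β(Kᵢ−1)), yᵢ = Kᵢxᵢ:
  ethyl acetate: x = 0.2873, y = 0.7855
  n-nonane: x = 0.7127, y = 0.2145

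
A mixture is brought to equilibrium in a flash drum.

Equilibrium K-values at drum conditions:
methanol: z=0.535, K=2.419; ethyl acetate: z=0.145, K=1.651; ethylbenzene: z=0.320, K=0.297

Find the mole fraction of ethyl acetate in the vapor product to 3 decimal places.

y_ethyl acetate = 0.164

Rachford–Rice: g(V/F) = Σ zᵢ(Kᵢ−1)/(1+V/F(Kᵢ−1)) = 0.
g(0) = ΣzᵢKᵢ − 1 = 0.629 and g(1) = 1 − Σzᵢ/Kᵢ = -0.386, so a root lies in (0, 1).
Iterate (Newton) starting at V/F = 0.5:
  V/F = 0.500: g = 0.1684, g' = -0.780 → V/F = 0.716
  V/F = 0.716: g = -0.0120, g' = -0.935 → V/F = 0.703
Converged at V/F = 0.703.
Compositions from xᵢ = zᵢ/(1+V/F(Kᵢ−1)), yᵢ = Kᵢxᵢ:
  methanol: x = 0.268, y = 0.648
  ethyl acetate: x = 0.099, y = 0.164
  ethylbenzene: x = 0.633, y = 0.188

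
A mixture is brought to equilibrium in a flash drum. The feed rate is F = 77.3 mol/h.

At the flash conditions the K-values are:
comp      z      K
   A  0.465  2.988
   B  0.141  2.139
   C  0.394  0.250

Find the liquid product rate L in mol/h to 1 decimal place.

Material balance + equilibrium reduce to Σ zᵢ(Kᵢ−1)/(1+ψ(Kᵢ−1)) = 0.
Feasibility: ΣzᵢKᵢ = 1.790, Σzᵢ/Kᵢ = 1.798 — both > 1, two phases present.
Newton iteration, ψ⁰ = 0.35:
  ψ = 0.350: g = 0.2593, g' = -1.140 → ψ = 0.577
  ψ = 0.577: g = 0.0060, g' = -1.154 → ψ = 0.583
Converged at ψ = 0.583.
Then V = ψ·F = 0.5826·77.3 = 45.0 mol/h and L = F − V = 32.3 mol/h.

L = 32.3 mol/h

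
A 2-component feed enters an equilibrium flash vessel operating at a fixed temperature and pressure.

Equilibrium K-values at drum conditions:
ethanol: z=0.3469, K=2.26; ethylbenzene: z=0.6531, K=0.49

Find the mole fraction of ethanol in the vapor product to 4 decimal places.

Material balance + equilibrium reduce to Σ zᵢ(Kᵢ−1)/(1+ψ(Kᵢ−1)) = 0.
Feasibility: ΣzᵢKᵢ = 1.1040, Σzᵢ/Kᵢ = 1.4864 — both > 1, two phases present.
Binary case is linear: z₁(K₁−1)(1+ψ(K₂−1)) + z₂(K₂−1)(1+ψ(K₁−1)) = 0
⇒ ψ = [z₁(K₁−1)+z₂(K₂−1)] / [−(K₁−1)(K₂−1)] = 0.10401/0.64260 = 0.1619
Compositions from xᵢ = zᵢ/(1+ψ(Kᵢ−1)), yᵢ = Kᵢxᵢ:
  ethanol: x = 0.2881, y = 0.6512
  ethylbenzene: x = 0.7119, y = 0.3488

y_ethanol = 0.6512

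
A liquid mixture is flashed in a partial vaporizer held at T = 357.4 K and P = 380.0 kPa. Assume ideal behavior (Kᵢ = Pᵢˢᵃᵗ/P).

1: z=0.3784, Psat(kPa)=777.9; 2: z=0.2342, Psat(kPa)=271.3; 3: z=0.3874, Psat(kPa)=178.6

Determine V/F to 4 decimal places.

Raoult's law: Kᵢ = Pᵢˢᵃᵗ/P = Pᵢˢᵃᵗ/380.0.
  K_1 = 777.9/380.0 = 2.047105, K_2 = 271.3/380.0 = 0.713947, K_3 = 178.6/380.0 = 0.470000
Rachford–Rice: g(V/F) = Σ zᵢ(Kᵢ−1)/(1+V/F(Kᵢ−1)) = 0.
Feasibility: ΣzᵢKᵢ = 1.1239, Σzᵢ/Kᵢ = 1.3371 — both > 1, two phases present.
Newton–Raphson from V/F = 0.5:
  V/F = 0.5000: g = -0.09746, g' = -0.4063 → V/F = 0.2601
  V/F = 0.2601: g = 0.00087, g' = -0.4250 → V/F = 0.2622
Converged at V/F = 0.2622.

V/F = 0.2622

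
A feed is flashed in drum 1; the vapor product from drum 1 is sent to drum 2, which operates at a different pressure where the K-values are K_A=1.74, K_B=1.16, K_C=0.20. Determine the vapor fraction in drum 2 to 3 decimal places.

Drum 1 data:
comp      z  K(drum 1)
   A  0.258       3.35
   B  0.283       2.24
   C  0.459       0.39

V/F (drum 2) = 0.227

Drum 1:
Material balance + equilibrium reduce to Σ zᵢ(Kᵢ−1)/(1+ψ₁(Kᵢ−1)) = 0.
Check two-phase: ΣzᵢKᵢ = 1.677 > 1 and Σzᵢ/Kᵢ = 1.380 > 1, so g(0) = 0.677 > 0 and g(1) = -0.380 < 0.
Newton iteration, ψ₁⁰ = 0.31:
  ψ₁ = 0.310: g = 0.2590, g' = -0.964 → ψ₁ = 0.579
  ψ₁ = 0.579: g = 0.0284, g' = -0.811 → ψ₁ = 0.614
Converged at ψ₁ = 0.614.
Drum-1 compositions:
  A: x = 0.106, y = 0.354
  B: x = 0.161, y = 0.360
  C: x = 0.734, y = 0.286
Drum-2 feed = drum-1 vapor: z₂ = (0.3539, 0.3600, 0.2861).
Drum 2:
Rachford–Rice: g(ψ₂) = Σ zᵢ(Kᵢ−1)/(1+ψ₂(Kᵢ−1)) = 0.
Check two-phase: ΣzᵢKᵢ = 1.091 > 1 and Σzᵢ/Kᵢ = 1.944 > 1, so g(0) = 0.091 > 0 and g(1) = -0.944 < 0.
Newton–Raphson from ψ₂ = 0.5:
  ψ₂ = 0.500: g = -0.1370, g' = -0.620 → ψ₂ = 0.279
  ψ₂ = 0.279: g = -0.0224, g' = -0.445 → ψ₂ = 0.229
  ψ₂ = 0.229: g = -0.0005, g' = -0.425 → ψ₂ = 0.227
Converged at ψ₂ = 0.227.
  A: x = 0.303, y = 0.527
  B: x = 0.347, y = 0.403
  C: x = 0.350, y = 0.070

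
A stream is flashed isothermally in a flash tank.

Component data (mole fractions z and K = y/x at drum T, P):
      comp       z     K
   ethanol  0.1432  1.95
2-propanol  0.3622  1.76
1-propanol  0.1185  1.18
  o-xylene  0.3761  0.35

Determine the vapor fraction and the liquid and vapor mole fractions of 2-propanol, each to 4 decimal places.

ψ = 0.3984, x_2-propanol = 0.2780, y_2-propanol = 0.4893

Let ψ = V/F and solve Σ zᵢ(Kᵢ−1)/(1+ψ(Kᵢ−1)) = 0.
g(0) = ΣzᵢKᵢ − 1 = 0.1882 and g(1) = 1 − Σzᵢ/Kᵢ = -0.4542, so a root lies in (0, 1).
Iterate (Newton) starting at ψ = 0.5:
  ψ = 0.5000: g = -0.05090, g' = -0.5212 → ψ = 0.4024
  ψ = 0.4024: g = -0.00192, g' = -0.4851 → ψ = 0.3984
Converged at ψ = 0.3984.
Compositions from xᵢ = zᵢ/(1+ψ(Kᵢ−1)), yᵢ = Kᵢxᵢ:
  ethanol: x = 0.1039, y = 0.2026
  2-propanol: x = 0.2780, y = 0.4893
  1-propanol: x = 0.1106, y = 0.1305
  o-xylene: x = 0.5075, y = 0.1776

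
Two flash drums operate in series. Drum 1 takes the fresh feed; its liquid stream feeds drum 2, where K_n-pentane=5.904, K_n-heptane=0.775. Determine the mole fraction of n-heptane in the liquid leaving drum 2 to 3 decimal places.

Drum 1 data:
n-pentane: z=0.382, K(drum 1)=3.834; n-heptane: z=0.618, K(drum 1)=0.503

x_n-heptane (drum 2) = 0.956

Drum 1:
Let ψ₁ = V/F and solve Σ zᵢ(Kᵢ−1)/(1+ψ₁(Kᵢ−1)) = 0.
Check two-phase: ΣzᵢKᵢ = 1.775 > 1 and Σzᵢ/Kᵢ = 1.328 > 1, so g(0) = 0.775 > 0 and g(1) = -0.328 < 0.
Binary case is linear: z₁(K₁−1)(1+ψ₁(K₂−1)) + z₂(K₂−1)(1+ψ₁(K₁−1)) = 0
⇒ ψ₁ = [z₁(K₁−1)+z₂(K₂−1)] / [−(K₁−1)(K₂−1)] = 0.7754/1.4085 = 0.551
Drum-1 compositions:
  n-pentane: x = 0.149, y = 0.572
  n-heptane: x = 0.851, y = 0.428
Drum-2 feed = drum-1 liquid: z₂ = (0.1492, 0.8508).
Drum 2:
Binary case is linear: z₁(K₁−1)(1+ψ₂(K₂−1)) + z₂(K₂−1)(1+ψ₂(K₁−1)) = 0
⇒ ψ₂ = [z₁(K₁−1)+z₂(K₂−1)] / [−(K₁−1)(K₂−1)] = 0.5403/1.1034 = 0.490
  n-pentane: x = 0.044, y = 0.259
  n-heptane: x = 0.956, y = 0.741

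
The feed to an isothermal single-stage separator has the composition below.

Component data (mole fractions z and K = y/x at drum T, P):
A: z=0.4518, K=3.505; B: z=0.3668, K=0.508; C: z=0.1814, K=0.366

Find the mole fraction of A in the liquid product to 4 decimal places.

x_A = 0.1782

Material balance + equilibrium reduce to Σ zᵢ(Kᵢ−1)/(1+ψ(Kᵢ−1)) = 0.
g(0) = ΣzᵢKᵢ − 1 = 0.8363 and g(1) = 1 − Σzᵢ/Kᵢ = -0.3466, so a root lies in (0, 1).
Newton iteration, ψ⁰ = 0.42:
  ψ = 0.4200: g = 0.16730, g' = -0.9497 → ψ = 0.5962
  ψ = 0.5962: g = 0.01366, g' = -0.8223 → ψ = 0.6128
Converged at ψ = 0.6128.
Compositions from xᵢ = zᵢ/(1+ψ(Kᵢ−1)), yᵢ = Kᵢxᵢ:
  A: x = 0.1782, y = 0.6247
  B: x = 0.5251, y = 0.2668
  C: x = 0.2967, y = 0.1086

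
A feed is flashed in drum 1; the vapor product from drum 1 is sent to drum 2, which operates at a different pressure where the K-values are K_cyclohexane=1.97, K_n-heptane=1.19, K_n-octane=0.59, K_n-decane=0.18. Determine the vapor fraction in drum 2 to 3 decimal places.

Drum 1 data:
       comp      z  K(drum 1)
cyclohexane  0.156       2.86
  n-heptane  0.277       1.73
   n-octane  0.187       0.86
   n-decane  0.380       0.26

V/F (drum 2) = 0.539

Drum 1:
Let ψ₁ = V/F and solve Σ zᵢ(Kᵢ−1)/(1+ψ₁(Kᵢ−1)) = 0.
Feasibility: ΣzᵢKᵢ = 1.185, Σzᵢ/Kᵢ = 1.894 — both > 1, two phases present.
Iterate (Newton) starting at ψ₁ = 0.5:
  ψ₁ = 0.500: g = -0.1760, g' = -0.753 → ψ₁ = 0.266
  ψ₁ = 0.266: g = -0.0139, g' = -0.672 → ψ₁ = 0.245
Converged at ψ₁ = 0.245.
Drum-1 compositions:
  cyclohexane: x = 0.107, y = 0.306
  n-heptane: x = 0.235, y = 0.406
  n-octane: x = 0.194, y = 0.167
  n-decane: x = 0.464, y = 0.121
Drum-2 feed = drum-1 vapor: z₂ = (0.3063, 0.4064, 0.1665, 0.1207).
Drum 2:
Iterate (Newton) starting at ψ₂ = 0.61:
  ψ₂ = 0.610: g = -0.0332, g' = -0.500 → ψ₂ = 0.544
  ψ₂ = 0.544: g = -0.0019, g' = -0.446 → ψ₂ = 0.539
Converged at ψ₂ = 0.539.
  cyclohexane: x = 0.201, y = 0.396
  n-heptane: x = 0.369, y = 0.439
  n-octane: x = 0.214, y = 0.126
  n-decane: x = 0.216, y = 0.039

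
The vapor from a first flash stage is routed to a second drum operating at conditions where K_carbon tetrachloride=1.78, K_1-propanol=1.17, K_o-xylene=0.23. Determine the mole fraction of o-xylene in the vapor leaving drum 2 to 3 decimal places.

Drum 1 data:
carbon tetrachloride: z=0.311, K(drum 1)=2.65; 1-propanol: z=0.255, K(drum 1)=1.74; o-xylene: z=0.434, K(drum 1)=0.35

Drum 1:
Material balance + equilibrium reduce to Σ zᵢ(Kᵢ−1)/(1+ψ₁(Kᵢ−1)) = 0.
g(0) = ΣzᵢKᵢ − 1 = 0.420 and g(1) = 1 − Σzᵢ/Kᵢ = -0.504, so a root lies in (0, 1).
Newton–Raphson from ψ₁ = 0.5:
  ψ₁ = 0.500: g = 0.0010, g' = -0.731 → ψ₁ = 0.501
Converged at ψ₁ = 0.501.
Drum-1 compositions:
  carbon tetrachloride: x = 0.170, y = 0.451
  1-propanol: x = 0.186, y = 0.324
  o-xylene: x = 0.644, y = 0.225
Drum-2 feed = drum-1 vapor: z₂ = (0.4510, 0.3236, 0.2253).
Drum 2:
Let ψ₂ = V/F and solve Σ zᵢ(Kᵢ−1)/(1+ψ₂(Kᵢ−1)) = 0.
Feasibility: ΣzᵢKᵢ = 1.233, Σzᵢ/Kᵢ = 1.510 — both > 1, two phases present.
Newton–Raphson from ψ₂ = 0.49:
  ψ₂ = 0.490: g = 0.0267, g' = -0.496 → ψ₂ = 0.544
  ψ₂ = 0.544: g = -0.0011, g' = -0.539 → ψ₂ = 0.542
Converged at ψ₂ = 0.542.
  carbon tetrachloride: x = 0.317, y = 0.564
  1-propanol: x = 0.296, y = 0.347
  o-xylene: x = 0.387, y = 0.089

y_o-xylene (drum 2) = 0.089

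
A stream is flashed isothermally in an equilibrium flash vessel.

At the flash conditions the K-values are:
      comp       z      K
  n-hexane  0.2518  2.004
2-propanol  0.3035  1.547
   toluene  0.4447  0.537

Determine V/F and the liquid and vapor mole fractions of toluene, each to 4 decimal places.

V/F = 0.5930, x_toluene = 0.6130, y_toluene = 0.3292

Rachford–Rice: g(V/F) = Σ zᵢ(Kᵢ−1)/(1+V/F(Kᵢ−1)) = 0.
Check two-phase: ΣzᵢKᵢ = 1.2129 > 1 and Σzᵢ/Kᵢ = 1.1500 > 1, so g(0) = 0.2129 > 0 and g(1) = -0.1500 < 0.
Iterate (Newton) starting at V/F = 0.5:
  V/F = 0.5000: g = 0.03076, g' = -0.3299 → V/F = 0.5932
  V/F = 0.5932: g = -0.00008, g' = -0.3327 → V/F = 0.5930
Converged at V/F = 0.5930.
Compositions from xᵢ = zᵢ/(1+V/F(Kᵢ−1)), yᵢ = Kᵢxᵢ:
  n-hexane: x = 0.1578, y = 0.3163
  2-propanol: x = 0.2292, y = 0.3545
  toluene: x = 0.6130, y = 0.3292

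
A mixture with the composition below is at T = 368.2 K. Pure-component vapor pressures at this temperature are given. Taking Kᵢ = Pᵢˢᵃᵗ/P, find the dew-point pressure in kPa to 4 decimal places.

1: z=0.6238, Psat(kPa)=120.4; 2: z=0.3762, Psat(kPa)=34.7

At the dew point ψ → 1, so Σzᵢ/Kᵢ = 1 with Kᵢ = Pᵢˢᵃᵗ/P ⇒ 1/P = Σzᵢ/Pᵢˢᵃᵗ.
1/P = 0.6238/120.4 + 0.3762/34.7 = 0.0160226 ⇒ P = 62.4120 kPa

Pdew = 62.4120 kPa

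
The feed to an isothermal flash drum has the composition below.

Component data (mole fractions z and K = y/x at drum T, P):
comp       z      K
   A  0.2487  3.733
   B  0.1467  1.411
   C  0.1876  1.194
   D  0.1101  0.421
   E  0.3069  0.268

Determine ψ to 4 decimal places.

Iterate (Newton) starting at ψ = 0.58:
  ψ = 0.5800: g = -0.14205, g' = -0.8801 → ψ = 0.4186
  ψ = 0.4186: g = -0.00591, g' = -0.8343 → ψ = 0.4115
Converged at ψ = 0.4115.

ψ = 0.4115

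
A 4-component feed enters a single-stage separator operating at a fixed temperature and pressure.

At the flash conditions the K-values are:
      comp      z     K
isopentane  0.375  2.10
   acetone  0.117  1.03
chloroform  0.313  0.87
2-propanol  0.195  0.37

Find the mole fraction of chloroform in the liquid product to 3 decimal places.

Let ψ = V/F and solve Σ zᵢ(Kᵢ−1)/(1+ψ(Kᵢ−1)) = 0.
Feasibility: ΣzᵢKᵢ = 1.252, Σzᵢ/Kᵢ = 1.179 — both > 1, two phases present.
Newton iteration, ψ⁰ = 0.5:
  ψ = 0.500: g = 0.0467, g' = -0.360 → ψ = 0.630
  ψ = 0.630: g = -0.0008, g' = -0.377 → ψ = 0.628
Converged at ψ = 0.628.
Compositions from xᵢ = zᵢ/(1+ψ(Kᵢ−1)), yᵢ = Kᵢxᵢ:
  isopentane: x = 0.222, y = 0.466
  acetone: x = 0.115, y = 0.118
  chloroform: x = 0.341, y = 0.296
  2-propanol: x = 0.323, y = 0.119

x_chloroform = 0.341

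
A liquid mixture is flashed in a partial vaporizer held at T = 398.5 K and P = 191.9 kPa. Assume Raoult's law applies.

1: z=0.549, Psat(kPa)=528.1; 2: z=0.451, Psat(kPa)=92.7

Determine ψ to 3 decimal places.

ψ = 0.805

Raoult's law: Kᵢ = Pᵢˢᵃᵗ/P = Pᵢˢᵃᵗ/191.9.
  K_1 = 528.1/191.9 = 2.75195, K_2 = 92.7/191.9 = 0.48306
Binary case is linear: z₁(K₁−1)(1+ψ(K₂−1)) + z₂(K₂−1)(1+ψ(K₁−1)) = 0
⇒ ψ = [z₁(K₁−1)+z₂(K₂−1)] / [−(K₁−1)(K₂−1)] = 0.7287/0.9056 = 0.805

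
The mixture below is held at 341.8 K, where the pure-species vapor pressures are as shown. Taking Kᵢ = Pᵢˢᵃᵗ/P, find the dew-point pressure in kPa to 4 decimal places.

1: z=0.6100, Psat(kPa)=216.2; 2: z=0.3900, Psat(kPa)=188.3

Pdew = 204.3893 kPa

At the dew point ψ → 1, so Σzᵢ/Kᵢ = 1 with Kᵢ = Pᵢˢᵃᵗ/P ⇒ 1/P = Σzᵢ/Pᵢˢᵃᵗ.
1/P = 0.6100/216.2 + 0.3900/188.3 = 0.0048926 ⇒ P = 204.3893 kPa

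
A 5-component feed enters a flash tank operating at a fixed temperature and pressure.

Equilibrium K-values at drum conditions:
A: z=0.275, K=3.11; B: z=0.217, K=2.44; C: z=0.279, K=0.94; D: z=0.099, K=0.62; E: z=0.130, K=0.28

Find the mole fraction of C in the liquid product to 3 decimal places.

x_C = 0.295

Rachford–Rice: g(β) = Σ zᵢ(Kᵢ−1)/(1+β(Kᵢ−1)) = 0.
Feasibility: ΣzᵢKᵢ = 1.745, Σzᵢ/Kᵢ = 1.098 — both > 1, two phases present.
Newton–Raphson from β = 0.43:
  β = 0.430: g = 0.2995, g' = -0.671 → β = 0.876
  β = 0.876: g = 0.0141, g' = -0.767 → β = 0.895
  β = 0.895: g = -0.0003, g' = -0.799 → β = 0.894
Converged at β = 0.894.
Compositions from xᵢ = zᵢ/(1+β(Kᵢ−1)), yᵢ = Kᵢxᵢ:
  A: x = 0.095, y = 0.296
  B: x = 0.095, y = 0.231
  C: x = 0.295, y = 0.277
  D: x = 0.150, y = 0.093
  E: x = 0.365, y = 0.102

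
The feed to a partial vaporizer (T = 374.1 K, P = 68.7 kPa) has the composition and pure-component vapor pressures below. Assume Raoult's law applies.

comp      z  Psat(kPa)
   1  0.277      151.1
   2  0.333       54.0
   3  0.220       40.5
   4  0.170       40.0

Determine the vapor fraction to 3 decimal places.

Raoult's law: Kᵢ = Pᵢˢᵃᵗ/P = Pᵢˢᵃᵗ/68.7.
  K_1 = 151.1/68.7 = 2.19942, K_2 = 54.0/68.7 = 0.78603, K_3 = 40.5/68.7 = 0.58952, K_4 = 40.0/68.7 = 0.58224
Newton–Raphson from ψ = 0.5:
  ψ = 0.500: g = -0.0755, g' = -0.281 → ψ = 0.231
  ψ = 0.231: g = 0.0067, g' = -0.343 → ψ = 0.251
Converged at ψ = 0.251.

ψ = 0.251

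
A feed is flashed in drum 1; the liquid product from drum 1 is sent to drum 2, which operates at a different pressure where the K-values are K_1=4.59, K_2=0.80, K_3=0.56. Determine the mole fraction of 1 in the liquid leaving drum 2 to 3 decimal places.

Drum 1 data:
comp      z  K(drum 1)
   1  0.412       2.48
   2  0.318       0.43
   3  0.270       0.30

x_1 (drum 2) = 0.083

Drum 1:
Rachford–Rice: g(ψ₁) = Σ zᵢ(Kᵢ−1)/(1+ψ₁(Kᵢ−1)) = 0.
g(0) = ΣzᵢKᵢ − 1 = 0.239 and g(1) = 1 − Σzᵢ/Kᵢ = -0.806, so a root lies in (0, 1).
Iterate (Newton) starting at ψ₁ = 0.5:
  ψ₁ = 0.500: g = -0.1938, g' = -0.813 → ψ₁ = 0.262
  ψ₁ = 0.262: g = -0.0049, g' = -0.810 → ψ₁ = 0.256
Converged at ψ₁ = 0.256.
Drum-1 compositions:
  1: x = 0.299, y = 0.741
  2: x = 0.372, y = 0.160
  3: x = 0.329, y = 0.099
Drum-2 feed = drum-1 liquid: z₂ = (0.2989, 0.3722, 0.3289).
Drum 2:
Material balance + equilibrium reduce to Σ zᵢ(Kᵢ−1)/(1+ψ₂(Kᵢ−1)) = 0.
g(0) = ΣzᵢKᵢ − 1 = 0.854 and g(1) = 1 − Σzᵢ/Kᵢ = -0.118, so a root lies in (0, 1).
Newton iteration, ψ₂⁰ = 0.59:
  ψ₂ = 0.590: g = 0.0643, g' = -0.532 → ψ₂ = 0.711
  ψ₂ = 0.711: g = 0.0047, g' = -0.460 → ψ₂ = 0.721
Converged at ψ₂ = 0.721.
  1: x = 0.083, y = 0.382
  2: x = 0.435, y = 0.348
  3: x = 0.482, y = 0.270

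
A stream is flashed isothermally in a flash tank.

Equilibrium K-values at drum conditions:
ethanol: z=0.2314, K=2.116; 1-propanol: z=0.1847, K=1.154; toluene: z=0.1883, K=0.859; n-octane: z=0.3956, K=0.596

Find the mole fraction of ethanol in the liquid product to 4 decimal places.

x_ethanol = 0.1672

Rachford–Rice: g(ψ) = Σ zᵢ(Kᵢ−1)/(1+ψ(Kᵢ−1)) = 0.
g(0) = ΣzᵢKᵢ − 1 = 0.1003 and g(1) = 1 − Σzᵢ/Kᵢ = -0.1524, so a root lies in (0, 1).
Iterate (Newton) starting at ψ = 0.65:
  ψ = 0.6500: g = -0.07044, g' = -0.2237 → ψ = 0.3351
  ψ = 0.3351: g = 0.00228, g' = -0.2471 → ψ = 0.3444
Converged at ψ = 0.3444.
Compositions from xᵢ = zᵢ/(1+ψ(Kᵢ−1)), yᵢ = Kᵢxᵢ:
  ethanol: x = 0.1672, y = 0.3537
  1-propanol: x = 0.1754, y = 0.2024
  toluene: x = 0.1979, y = 0.1700
  n-octane: x = 0.4595, y = 0.2739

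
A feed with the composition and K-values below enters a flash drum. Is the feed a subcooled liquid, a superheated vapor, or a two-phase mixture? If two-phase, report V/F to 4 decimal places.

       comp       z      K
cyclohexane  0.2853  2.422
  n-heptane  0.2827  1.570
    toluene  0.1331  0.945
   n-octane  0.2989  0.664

ΣzᵢKᵢ = 1.4591; Σzᵢ/Kᵢ = 0.8889.
Since Σzᵢ/Kᵢ < 1 the mixture is above its dew point — single vapor phase.

superheated vapor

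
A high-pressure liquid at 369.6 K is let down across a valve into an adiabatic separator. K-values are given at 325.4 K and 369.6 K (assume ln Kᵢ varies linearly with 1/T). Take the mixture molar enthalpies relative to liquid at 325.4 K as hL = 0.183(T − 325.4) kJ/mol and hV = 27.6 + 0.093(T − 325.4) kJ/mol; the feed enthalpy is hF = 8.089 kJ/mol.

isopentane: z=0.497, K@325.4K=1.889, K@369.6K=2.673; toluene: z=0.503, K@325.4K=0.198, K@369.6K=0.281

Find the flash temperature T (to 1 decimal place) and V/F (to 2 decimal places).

Adiabatic flash: solve Rachford–Rice at each trial T, then check hF = ψ·hV(T) + (1−ψ)·hL(T).
  T = 325.4 K: K = (1.889, 0.198), RR gives ψ = 0.054, H_out = 1.488 kJ/mol
  T = 369.6 K: K = (2.673, 0.281), RR gives ψ = 0.391, H_out = 17.315 kJ/mol
  T = 347.5 K: K = (2.272, 0.239), RR gives ψ = 0.257, H_out = 10.632 kJ/mol
  T = 336.4 K: K = (2.077, 0.218), RR gives ψ = 0.168, H_out = 6.496 kJ/mol
  T = 341.9 K: K = (2.173, 0.228), RR gives ψ = 0.215, H_out = 8.635 kJ/mol
  T = 339.1 K: K = (2.124, 0.223), RR gives ψ = 0.192, H_out = 7.571 kJ/mol
  T = 340.5 K: K = (2.149, 0.225), RR gives ψ = 0.204, H_out = 8.109 kJ/mol
Linear interpolation between T = 339.1 (H_out = 7.571) and T = 340.5 (H_out = 8.109) on hF = 8.089 gives T ≈ 340.4 K, at which ψ = 0.20.

T = 340.4 K, V/F = 0.20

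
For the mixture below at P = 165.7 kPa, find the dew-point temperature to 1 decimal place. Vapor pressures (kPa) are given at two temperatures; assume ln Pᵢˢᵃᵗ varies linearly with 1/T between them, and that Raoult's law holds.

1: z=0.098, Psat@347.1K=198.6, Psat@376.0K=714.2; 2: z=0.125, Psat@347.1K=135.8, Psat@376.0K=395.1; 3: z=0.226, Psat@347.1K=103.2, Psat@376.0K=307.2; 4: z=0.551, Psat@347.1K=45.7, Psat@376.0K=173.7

T = 368.2 K

Dew-point temperature: Σzᵢ·P/Pᵢˢᵃᵗ(T) = 1. Interpolate ln Pᵢˢᵃᵗ = aᵢ + bᵢ/T.
  T = 347.1 K: ΣzᵢP/Pᵢˢᵃᵗ = 2.5950
  T = 376.0 K: ΣzᵢP/Pᵢˢᵃᵗ = 0.7227
  T = 361.6 K: ΣzᵢP/Pᵢˢᵃᵗ = 1.3302
  T = 368.8 K: ΣzᵢP/Pᵢˢᵃᵗ = 0.9743
  T = 365.2 K: ΣzᵢP/Pᵢˢᵃᵗ = 1.1366
  T = 367.0 K: ΣzᵢP/Pᵢˢᵃᵗ = 1.0519
Interpolating between 367.0 K and 368.8 K gives T ≈ 368.2 K.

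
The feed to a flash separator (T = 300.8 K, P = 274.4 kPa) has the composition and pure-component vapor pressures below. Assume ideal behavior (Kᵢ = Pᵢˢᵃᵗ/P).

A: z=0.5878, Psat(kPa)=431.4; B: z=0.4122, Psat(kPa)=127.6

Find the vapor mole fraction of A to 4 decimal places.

y_A = 0.7597

Raoult's law: Kᵢ = Pᵢˢᵃᵗ/P = Pᵢˢᵃᵗ/274.4.
  K_A = 431.4/274.4 = 1.572157, K_B = 127.6/274.4 = 0.465015
Binary case is linear: z₁(K₁−1)(1+V/F(K₂−1)) + z₂(K₂−1)(1+V/F(K₁−1)) = 0
⇒ V/F = [z₁(K₁−1)+z₂(K₂−1)] / [−(K₁−1)(K₂−1)] = 0.11579/0.30610 = 0.3783
Compositions from xᵢ = zᵢ/(1+V/F(Kᵢ−1)), yᵢ = Kᵢxᵢ:
  A: x = 0.4832, y = 0.7597
  B: x = 0.5168, y = 0.2403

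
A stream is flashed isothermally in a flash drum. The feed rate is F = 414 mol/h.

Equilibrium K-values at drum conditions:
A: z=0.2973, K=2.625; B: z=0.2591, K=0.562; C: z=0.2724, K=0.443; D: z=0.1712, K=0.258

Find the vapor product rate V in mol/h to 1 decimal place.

V = 40.9 mol/h

Material balance + equilibrium reduce to Σ zᵢ(Kᵢ−1)/(1+ψ(Kᵢ−1)) = 0.
Feasibility: ΣzᵢKᵢ = 1.0909, Σzᵢ/Kᵢ = 1.8528 — both > 1, two phases present.
Newton–Raphson from ψ = 0.5:
  ψ = 0.5000: g = -0.29101, g' = -0.7210 → ψ = 0.0964
  ψ = 0.0964: g = 0.00204, g' = -0.8447 → ψ = 0.0988
Converged at ψ = 0.0988.
Then V = ψ·F = 0.0988·414 = 40.9 mol/h and L = F − V = 373.1 mol/h.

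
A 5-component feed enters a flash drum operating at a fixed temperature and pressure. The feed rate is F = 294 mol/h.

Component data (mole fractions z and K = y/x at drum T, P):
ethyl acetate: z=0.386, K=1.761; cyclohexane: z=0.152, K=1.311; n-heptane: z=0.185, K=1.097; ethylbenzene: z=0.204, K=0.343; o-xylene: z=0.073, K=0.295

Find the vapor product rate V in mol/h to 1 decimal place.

V = 141.0 mol/h

Rachford–Rice: g(ψ) = Σ zᵢ(Kᵢ−1)/(1+ψ(Kᵢ−1)) = 0.
Check two-phase: ΣzᵢKᵢ = 1.173 > 1 and Σzᵢ/Kᵢ = 1.346 > 1, so g(0) = 0.173 > 0 and g(1) = -0.346 < 0.
Newton iteration, ψ⁰ = 0.5:
  ψ = 0.500: g = -0.0083, g' = -0.412 → ψ = 0.480
Converged at ψ = 0.480.
Then V = ψ·F = 0.4797·294 = 141.0 mol/h and L = F − V = 153.0 mol/h.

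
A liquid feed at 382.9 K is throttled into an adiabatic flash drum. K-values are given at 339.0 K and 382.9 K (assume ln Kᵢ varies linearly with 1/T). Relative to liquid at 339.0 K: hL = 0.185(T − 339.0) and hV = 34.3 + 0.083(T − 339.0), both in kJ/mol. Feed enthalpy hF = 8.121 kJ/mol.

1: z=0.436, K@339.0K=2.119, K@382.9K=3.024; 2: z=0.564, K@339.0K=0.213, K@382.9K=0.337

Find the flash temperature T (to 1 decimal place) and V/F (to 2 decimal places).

T = 352.3 K, V/F = 0.17

Adiabatic flash: solve Rachford–Rice at each trial T, then check hF = ψ·hV(T) + (1−ψ)·hL(T).
  T = 339.0 K: K = (2.119, 0.213), RR gives ψ = 0.050, H_out = 1.714 kJ/mol
  T = 382.9 K: K = (3.024, 0.337), RR gives ψ = 0.379, H_out = 19.423 kJ/mol
  T = 360.9 K: K = (2.558, 0.272), RR gives ψ = 0.236, H_out = 11.635 kJ/mol
  T = 349.9 K: K = (2.334, 0.241), RR gives ψ = 0.152, H_out = 7.056 kJ/mol
  T = 355.4 K: K = (2.445, 0.256), RR gives ψ = 0.196, H_out = 9.425 kJ/mol
  T = 352.6 K: K = (2.388, 0.249), RR gives ψ = 0.174, H_out = 8.242 kJ/mol
  T = 351.2 K: K = (2.360, 0.245), RR gives ψ = 0.163, H_out = 7.633 kJ/mol
Linear interpolation between T = 351.2 (H_out = 7.633) and T = 352.6 (H_out = 8.242) on hF = 8.121 gives T ≈ 352.3 K, at which ψ = 0.17.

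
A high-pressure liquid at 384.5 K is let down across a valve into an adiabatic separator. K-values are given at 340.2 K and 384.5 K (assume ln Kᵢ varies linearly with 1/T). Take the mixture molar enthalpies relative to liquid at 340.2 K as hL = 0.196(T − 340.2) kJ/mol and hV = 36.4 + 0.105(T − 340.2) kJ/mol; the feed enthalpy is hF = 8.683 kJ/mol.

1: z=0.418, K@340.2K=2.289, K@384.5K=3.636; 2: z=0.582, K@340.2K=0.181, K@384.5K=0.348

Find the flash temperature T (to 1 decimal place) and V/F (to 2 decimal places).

T = 352.3 K, V/F = 0.18

Adiabatic flash: solve Rachford–Rice at each trial T, then check hF = ψ·hV(T) + (1−ψ)·hL(T).
  T = 340.2 K: K = (2.289, 0.181), RR gives ψ = 0.059, H_out = 2.143 kJ/mol
  T = 384.5 K: K = (3.636, 0.348), RR gives ψ = 0.420, H_out = 22.288 kJ/mol
  T = 362.4 K: K = (2.928, 0.256), RR gives ψ = 0.260, H_out = 13.292 kJ/mol
  T = 351.3 K: K = (2.599, 0.217), RR gives ψ = 0.169, H_out = 8.174 kJ/mol
  T = 356.9 K: K = (2.762, 0.236), RR gives ψ = 0.217, H_out = 10.839 kJ/mol
  T = 354.1 K: K = (2.680, 0.226), RR gives ψ = 0.194, H_out = 9.531 kJ/mol
  T = 352.7 K: K = (2.639, 0.221), RR gives ψ = 0.182, H_out = 8.859 kJ/mol
Linear interpolation between T = 351.3 (H_out = 8.174) and T = 352.7 (H_out = 8.859) on hF = 8.683 gives T ≈ 352.3 K, at which ψ = 0.18.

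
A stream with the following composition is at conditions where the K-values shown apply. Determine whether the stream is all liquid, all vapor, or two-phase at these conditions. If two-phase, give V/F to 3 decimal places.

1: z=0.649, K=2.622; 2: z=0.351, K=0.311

two-phase, V/F = 0.726

ΣzᵢKᵢ = 1.811; Σzᵢ/Kᵢ = 1.376.
Both exceed 1, so a two-phase solution exists.
Iterate (Newton) starting at ψ = 0.65:
  ψ = 0.650: g = 0.0744, g' = -0.951 → ψ = 0.728
  ψ = 0.728: g = -0.0028, g' = -1.030 → ψ = 0.726
Converged at ψ = 0.726.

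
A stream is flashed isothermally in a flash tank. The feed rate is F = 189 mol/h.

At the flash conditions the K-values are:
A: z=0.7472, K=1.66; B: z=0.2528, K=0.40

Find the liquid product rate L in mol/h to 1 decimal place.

Binary case is linear: z₁(K₁−1)(1+β(K₂−1)) + z₂(K₂−1)(1+β(K₁−1)) = 0
⇒ β = [z₁(K₁−1)+z₂(K₂−1)] / [−(K₁−1)(K₂−1)] = 0.34147/0.39600 = 0.8623
Then V = β·F = 0.8623·189 = 163.0 mol/h and L = F − V = 26.0 mol/h.

L = 26.0 mol/h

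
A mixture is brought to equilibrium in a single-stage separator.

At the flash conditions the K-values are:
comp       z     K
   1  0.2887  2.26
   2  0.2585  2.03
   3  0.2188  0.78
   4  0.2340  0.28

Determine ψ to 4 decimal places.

ψ = 0.6301

Let ψ = V/F and solve Σ zᵢ(Kᵢ−1)/(1+ψ(Kᵢ−1)) = 0.
g(0) = ΣzᵢKᵢ − 1 = 0.4134 and g(1) = 1 − Σzᵢ/Kᵢ = -0.3713, so a root lies in (0, 1).
Iterate (Newton) starting at ψ = 0.5:
  ψ = 0.5000: g = 0.08158, g' = -0.6015 → ψ = 0.6356
  ψ = 0.6356: g = -0.00371, g' = -0.6682 → ψ = 0.6301
Converged at ψ = 0.6301.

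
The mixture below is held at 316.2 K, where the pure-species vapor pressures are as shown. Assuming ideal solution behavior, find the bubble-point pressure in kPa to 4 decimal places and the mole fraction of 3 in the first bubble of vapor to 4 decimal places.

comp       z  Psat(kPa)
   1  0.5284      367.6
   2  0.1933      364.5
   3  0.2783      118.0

At the bubble point ψ → 0, so ΣzᵢKᵢ = 1 with Kᵢ = Pᵢˢᵃᵗ/P ⇒ P = ΣzᵢPᵢˢᵃᵗ.
P = 0.5284·367.6 + 0.1933·364.5 + 0.2783·118.0 = 297.5371 kPa
yᵢ = zᵢPᵢˢᵃᵗ/P ⇒ y_3 = 0.2783·118.0/297.5371 = 0.1104

Pbub = 297.5371 kPa, y_3 = 0.1104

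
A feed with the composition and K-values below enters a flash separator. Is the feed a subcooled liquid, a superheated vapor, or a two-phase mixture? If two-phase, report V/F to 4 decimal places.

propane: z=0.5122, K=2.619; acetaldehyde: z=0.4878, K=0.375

two-phase, V/F = 0.5182

ΣzᵢKᵢ = 1.5244; Σzᵢ/Kᵢ = 1.4964.
Both exceed 1, so a two-phase solution exists.
Rachford–Rice: g(ψ) = Σ zᵢ(Kᵢ−1)/(1+ψ(Kᵢ−1)) = 0.
Binary case is linear: z₁(K₁−1)(1+ψ(K₂−1)) + z₂(K₂−1)(1+ψ(K₁−1)) = 0
⇒ ψ = [z₁(K₁−1)+z₂(K₂−1)] / [−(K₁−1)(K₂−1)] = 0.52438/1.01188 = 0.5182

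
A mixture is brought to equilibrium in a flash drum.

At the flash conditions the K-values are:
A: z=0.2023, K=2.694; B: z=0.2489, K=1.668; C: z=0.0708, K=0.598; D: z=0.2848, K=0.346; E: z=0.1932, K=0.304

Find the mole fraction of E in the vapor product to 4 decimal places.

Let ψ = V/F and solve Σ zᵢ(Kᵢ−1)/(1+ψ(Kᵢ−1)) = 0.
Feasibility: ΣzᵢKᵢ = 1.1598, Σzᵢ/Kᵢ = 1.8014 — both > 1, two phases present.
Newton–Raphson from ψ = 0.6:
  ψ = 0.6000: g = -0.28629, g' = -0.8251 → ψ = 0.2530
  ψ = 0.2530: g = -0.03599, g' = -0.6927 → ψ = 0.2011
  ψ = 0.2011: g = 0.00043, g' = -0.7109 → ψ = 0.2017
Converged at ψ = 0.2017.
Compositions from xᵢ = zᵢ/(1+ψ(Kᵢ−1)), yᵢ = Kᵢxᵢ:
  A: x = 0.1508, y = 0.4062
  B: x = 0.2193, y = 0.3659
  C: x = 0.0770, y = 0.0461
  D: x = 0.3281, y = 0.1135
  E: x = 0.2247, y = 0.0683

y_E = 0.0683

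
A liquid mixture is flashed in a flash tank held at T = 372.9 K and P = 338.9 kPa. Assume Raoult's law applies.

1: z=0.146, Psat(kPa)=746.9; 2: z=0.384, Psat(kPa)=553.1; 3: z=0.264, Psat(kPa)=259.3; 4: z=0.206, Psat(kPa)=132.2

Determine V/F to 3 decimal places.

V/F = 0.621

Raoult's law: Kᵢ = Pᵢˢᵃᵗ/P = Pᵢˢᵃᵗ/338.9.
  K_1 = 746.9/338.9 = 2.20389, K_2 = 553.1/338.9 = 1.63204, K_3 = 259.3/338.9 = 0.76512, K_4 = 132.2/338.9 = 0.39009
Material balance + equilibrium reduce to Σ zᵢ(Kᵢ−1)/(1+V/F(Kᵢ−1)) = 0.
Check two-phase: ΣzᵢKᵢ = 1.231 > 1 and Σzᵢ/Kᵢ = 1.175 > 1, so g(0) = 0.231 > 0 and g(1) = -0.175 < 0.
Newton–Raphson from V/F = 0.5:
  V/F = 0.500: g = 0.0431, g' = -0.348 → V/F = 0.624
  V/F = 0.624: g = -0.0010, g' = -0.368 → V/F = 0.621
Converged at V/F = 0.621.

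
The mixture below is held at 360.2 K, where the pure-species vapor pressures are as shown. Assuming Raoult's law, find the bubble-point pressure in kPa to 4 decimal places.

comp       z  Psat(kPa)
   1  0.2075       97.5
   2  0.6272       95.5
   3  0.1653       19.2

Pbub = 83.3026 kPa

At the bubble point ψ → 0, so ΣzᵢKᵢ = 1 with Kᵢ = Pᵢˢᵃᵗ/P ⇒ P = ΣzᵢPᵢˢᵃᵗ.
P = 0.2075·97.5 + 0.6272·95.5 + 0.1653·19.2 = 83.3026 kPa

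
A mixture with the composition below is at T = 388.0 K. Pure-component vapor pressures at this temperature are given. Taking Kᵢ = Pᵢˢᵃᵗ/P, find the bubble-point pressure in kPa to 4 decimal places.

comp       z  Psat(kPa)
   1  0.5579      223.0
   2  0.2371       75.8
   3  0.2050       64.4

Pbub = 155.5859 kPa

At the bubble point ψ → 0, so ΣzᵢKᵢ = 1 with Kᵢ = Pᵢˢᵃᵗ/P ⇒ P = ΣzᵢPᵢˢᵃᵗ.
P = 0.5579·223.0 + 0.2371·75.8 + 0.2050·64.4 = 155.5859 kPa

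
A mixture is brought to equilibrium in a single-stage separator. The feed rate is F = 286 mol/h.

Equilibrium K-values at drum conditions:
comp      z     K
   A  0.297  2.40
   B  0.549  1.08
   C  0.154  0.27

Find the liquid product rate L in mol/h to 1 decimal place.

L = 73.7 mol/h

Iterate (Newton) starting at β = 0.5:
  β = 0.500: g = 0.1098, g' = -0.408 → β = 0.769
  β = 0.769: g = -0.0147, g' = -0.565 → β = 0.743
  β = 0.743: g = -0.0004, g' = -0.535 → β = 0.742
Converged at β = 0.742.
Then V = β·F = 0.7422·286 = 212.3 mol/h and L = F − V = 73.7 mol/h.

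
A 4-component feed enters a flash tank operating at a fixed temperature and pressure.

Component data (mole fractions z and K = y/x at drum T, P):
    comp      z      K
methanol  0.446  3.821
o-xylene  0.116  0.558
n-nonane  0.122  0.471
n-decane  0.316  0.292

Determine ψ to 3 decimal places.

ψ = 0.520

Newton–Raphson from ψ = 0.5:
  ψ = 0.500: g = 0.0221, g' = -1.091 → ψ = 0.520
Converged at ψ = 0.520.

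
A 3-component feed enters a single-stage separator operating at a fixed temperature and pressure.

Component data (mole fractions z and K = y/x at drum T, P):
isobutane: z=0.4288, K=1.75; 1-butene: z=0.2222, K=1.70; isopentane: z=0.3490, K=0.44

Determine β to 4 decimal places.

Material balance + equilibrium reduce to Σ zᵢ(Kᵢ−1)/(1+β(Kᵢ−1)) = 0.
Check two-phase: ΣzᵢKᵢ = 1.2817 > 1 and Σzᵢ/Kᵢ = 1.1689 > 1, so g(0) = 0.2817 > 0 and g(1) = -0.1689 < 0.
Newton–Raphson from β = 0.41:
  β = 0.4100: g = 0.11313, g' = -0.3912 → β = 0.6992
  β = 0.6992: g = -0.00580, g' = -0.4485 → β = 0.6862
Converged at β = 0.6862.

β = 0.6862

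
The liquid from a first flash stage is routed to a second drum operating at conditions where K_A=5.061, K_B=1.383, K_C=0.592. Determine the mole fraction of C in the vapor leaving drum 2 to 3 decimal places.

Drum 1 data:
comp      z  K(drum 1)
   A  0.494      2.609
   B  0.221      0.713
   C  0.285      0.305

Drum 1:
Rachford–Rice: g(ψ₁) = Σ zᵢ(Kᵢ−1)/(1+ψ₁(Kᵢ−1)) = 0.
g(0) = ΣzᵢKᵢ − 1 = 0.533 and g(1) = 1 − Σzᵢ/Kᵢ = -0.434, so a root lies in (0, 1).
Iterate (Newton) starting at ψ₁ = 0.5:
  ψ₁ = 0.500: g = 0.0629, g' = -0.741 → ψ₁ = 0.585
  ψ₁ = 0.585: g = -0.0004, g' = -0.757 → ψ₁ = 0.584
Converged at ψ₁ = 0.584.
Drum-1 compositions:
  A: x = 0.255, y = 0.664
  B: x = 0.266, y = 0.189
  C: x = 0.480, y = 0.146
Drum-2 feed = drum-1 liquid: z₂ = (0.2546, 0.2655, 0.4798).
Drum 2:
Let ψ₂ = V/F and solve Σ zᵢ(Kᵢ−1)/(1+ψ₂(Kᵢ−1)) = 0.
Feasibility: ΣzᵢKᵢ = 1.940, Σzᵢ/Kᵢ = 1.053 — both > 1, two phases present.
Iterate (Newton) starting at ψ₂ = 0.35:
  ψ₂ = 0.350: g = 0.2883, g' = -0.855 → ψ₂ = 0.687
  ψ₂ = 0.687: g = 0.0813, g' = -0.471 → ψ₂ = 0.860
  ψ₂ = 0.860: g = 0.0052, g' = -0.420 → ψ₂ = 0.872
Converged at ψ₂ = 0.872.
  A: x = 0.056, y = 0.284
  B: x = 0.199, y = 0.275
  C: x = 0.745, y = 0.441

y_C (drum 2) = 0.441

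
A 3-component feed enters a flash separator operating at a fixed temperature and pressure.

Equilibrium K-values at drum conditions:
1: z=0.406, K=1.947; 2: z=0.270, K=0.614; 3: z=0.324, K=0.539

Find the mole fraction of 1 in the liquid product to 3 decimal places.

x_1 = 0.311

Let β = V/F and solve Σ zᵢ(Kᵢ−1)/(1+β(Kᵢ−1)) = 0.
g(0) = ΣzᵢKᵢ − 1 = 0.131 and g(1) = 1 − Σzᵢ/Kᵢ = -0.249, so a root lies in (0, 1).
Iterate (Newton) starting at β = 0.5:
  β = 0.500: g = -0.0623, g' = -0.346 → β = 0.320
  β = 0.320: g = 0.0010, g' = -0.362 → β = 0.323
Converged at β = 0.323.
Compositions from xᵢ = zᵢ/(1+β(Kᵢ−1)), yᵢ = Kᵢxᵢ:
  1: x = 0.311, y = 0.605
  2: x = 0.308, y = 0.189
  3: x = 0.381, y = 0.205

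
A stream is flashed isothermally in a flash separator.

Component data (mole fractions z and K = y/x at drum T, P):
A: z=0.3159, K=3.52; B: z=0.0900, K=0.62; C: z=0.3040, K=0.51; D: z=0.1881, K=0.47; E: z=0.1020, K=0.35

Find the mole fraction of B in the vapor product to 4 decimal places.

y_B = 0.0642

Let ψ = V/F and solve Σ zᵢ(Kᵢ−1)/(1+ψ(Kᵢ−1)) = 0.
Check two-phase: ΣzᵢKᵢ = 1.4469 > 1 and Σzᵢ/Kᵢ = 1.5226 > 1, so g(0) = 0.4469 > 0 and g(1) = -0.5226 < 0.
Newton iteration, ψ⁰ = 0.54:
  ψ = 0.5400: g = -0.15021, g' = -0.7215 → ψ = 0.3318
  ψ = 0.3318: g = 0.01103, g' = -0.8640 → ψ = 0.3446
  ψ = 0.3446: g = 0.00010, g' = -0.8482 → ψ = 0.3447
Converged at ψ = 0.3447.
Compositions from xᵢ = zᵢ/(1+ψ(Kᵢ−1)), yᵢ = Kᵢxᵢ:
  A: x = 0.1691, y = 0.5951
  B: x = 0.1036, y = 0.0642
  C: x = 0.3658, y = 0.1865
  D: x = 0.2301, y = 0.1082
  E: x = 0.1315, y = 0.0460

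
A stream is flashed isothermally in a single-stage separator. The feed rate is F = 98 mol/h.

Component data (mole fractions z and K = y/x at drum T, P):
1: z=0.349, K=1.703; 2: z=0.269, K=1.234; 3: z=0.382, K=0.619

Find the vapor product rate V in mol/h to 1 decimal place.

V = 78.8 mol/h

Material balance + equilibrium reduce to Σ zᵢ(Kᵢ−1)/(1+β(Kᵢ−1)) = 0.
Check two-phase: ΣzᵢKᵢ = 1.163 > 1 and Σzᵢ/Kᵢ = 1.040 > 1, so g(0) = 0.163 > 0 and g(1) = -0.040 < 0.
Iterate (Newton) starting at β = 0.5:
  β = 0.500: g = 0.0581, g' = -0.191 → β = 0.804
Converged at β = 0.804.
Then V = β·F = 0.8036·98 = 78.8 mol/h and L = F − V = 19.2 mol/h.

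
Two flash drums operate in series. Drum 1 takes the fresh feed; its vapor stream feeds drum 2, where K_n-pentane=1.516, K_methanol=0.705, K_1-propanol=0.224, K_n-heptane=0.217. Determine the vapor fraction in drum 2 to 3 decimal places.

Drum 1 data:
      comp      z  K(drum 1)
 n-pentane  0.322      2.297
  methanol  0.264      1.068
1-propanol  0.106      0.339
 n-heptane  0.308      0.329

Drum 1:
Iterate (Newton) starting at ψ₁ = 0.37:
  ψ₁ = 0.370: g = -0.0680, g' = -0.575 → ψ₁ = 0.252
  ψ₁ = 0.252: g = -0.0003, g' = -0.576 → ψ₁ = 0.251
Converged at ψ₁ = 0.251.
Drum-1 compositions:
  n-pentane: x = 0.243, y = 0.558
  methanol: x = 0.260, y = 0.277
  1-propanol: x = 0.127, y = 0.043
  n-heptane: x = 0.370, y = 0.122
Drum-2 feed = drum-1 vapor: z₂ = (0.5578, 0.2772, 0.0431, 0.1219).
Drum 2:
Let ψ₂ = V/F and solve Σ zᵢ(Kᵢ−1)/(1+ψ₂(Kᵢ−1)) = 0.
Feasibility: ΣzᵢKᵢ = 1.077, Σzᵢ/Kᵢ = 1.515 — both > 1, two phases present.
Iterate (Newton) starting at ψ₂ = 0.5:
  ψ₂ = 0.500: g = -0.0786, g' = -0.398 → ψ₂ = 0.303
  ψ₂ = 0.303: g = -0.0096, g' = -0.313 → ψ₂ = 0.272
  ψ₂ = 0.272: g = -0.0001, g' = -0.305 → ψ₂ = 0.271
Converged at ψ₂ = 0.271.
  n-pentane: x = 0.489, y = 0.742
  methanol: x = 0.301, y = 0.212
  1-propanol: x = 0.055, y = 0.012
  n-heptane: x = 0.155, y = 0.034

V/F (drum 2) = 0.271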